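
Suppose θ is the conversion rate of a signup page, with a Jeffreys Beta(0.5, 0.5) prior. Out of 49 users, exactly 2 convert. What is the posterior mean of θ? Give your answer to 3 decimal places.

Posterior mean ≈ 0.050

Observing 2 successes and 47 failures updates Beta(0.5, 0.5) by adding the success and failure counts to the two shape parameters: α = 0.5+2 = 2.5, β = 0.5+47 = 47.5.
Posterior mean = α/(α+β) = 2.5/50 = 0.050.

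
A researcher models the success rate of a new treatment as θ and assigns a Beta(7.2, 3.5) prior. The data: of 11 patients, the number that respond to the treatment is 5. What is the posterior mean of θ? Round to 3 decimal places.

Observing 5 successes and 6 failures updates Beta(7.2, 3.5) by adding the success and failure counts to the two shape parameters: α = 7.2+5 = 12.2, β = 3.5+6 = 9.5.
E[θ | data] = 12.2/(12.2+9.5) = 0.562.

Posterior mean ≈ 0.562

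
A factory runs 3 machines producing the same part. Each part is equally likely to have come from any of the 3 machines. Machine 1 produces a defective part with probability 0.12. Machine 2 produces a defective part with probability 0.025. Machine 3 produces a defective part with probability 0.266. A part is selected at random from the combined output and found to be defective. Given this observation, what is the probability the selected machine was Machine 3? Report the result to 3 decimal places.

Posterior probability ≈ 0.647

Tabulate prior·likelihood by source: [1] prior 0.333333, lik 0.12, product 0.04000; [2] prior 0.333333, lik 0.025, product 0.008333; [3] prior 0.333333, lik 0.266, product 0.08867.
Normalizing constant = 0.13700; the posterior for Machine 3 is its product over the sum, 0.08867/0.13700 = 0.647.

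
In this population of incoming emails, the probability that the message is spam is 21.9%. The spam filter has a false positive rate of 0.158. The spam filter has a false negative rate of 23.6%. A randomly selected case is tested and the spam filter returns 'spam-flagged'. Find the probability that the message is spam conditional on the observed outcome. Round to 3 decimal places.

Write H for 'the message is spam'. Prior odds H:¬H = 0.219/0.781 = 0.28041. For the 'spam-flagged' outcome, the likelihood ratio is 0.764/0.158 = 4.8354.
Posterior odds = 0.28041 × 4.8354 = 1.3559, so P(H|E) = 1.3559/(1+1.3559) = 0.576.

P(H | E) ≈ 0.576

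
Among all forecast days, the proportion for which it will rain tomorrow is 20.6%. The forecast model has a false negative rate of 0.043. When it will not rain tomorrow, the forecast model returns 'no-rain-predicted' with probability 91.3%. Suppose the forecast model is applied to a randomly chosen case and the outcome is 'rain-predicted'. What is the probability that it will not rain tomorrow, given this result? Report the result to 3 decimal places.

Let H be the event that it will rain tomorrow. P(H) = 0.206, so P(¬H) = 0.794. With E the 'rain-predicted' result, P(E|H) = 0.957 and P(E|¬H) = 0.087.
P(E) = 0.957·0.206 + 0.087·0.794 = 0.19714 + 0.069078 = 0.26622.
By Bayes' theorem, P(H|E) = 0.19714 / 0.26622 = 0.741. Hence P(¬H|E) = 1 − 0.741 = 0.259.

P(¬H | E) ≈ 0.259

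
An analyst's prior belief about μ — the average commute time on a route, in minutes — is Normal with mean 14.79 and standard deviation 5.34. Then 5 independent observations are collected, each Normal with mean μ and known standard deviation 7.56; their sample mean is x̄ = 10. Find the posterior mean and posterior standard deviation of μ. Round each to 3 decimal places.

Posterior mean ≈ 11.371; posterior SD ≈ 2.857

With known σ, the Normal prior is conjugate. Weight on the data is w = (n/σ²)/(n/σ² + 1/τ₀²) = 0.0874836/(0.0874836+0.0350685) = 0.71385.
Posterior mean = w·x̄ + (1−w)·μ₀ = 0.71385·10 + 0.28615·14.79 = 11.371. Posterior variance = 1/(0.0874836+0.0350685) = 8.15980, so SD = 2.857.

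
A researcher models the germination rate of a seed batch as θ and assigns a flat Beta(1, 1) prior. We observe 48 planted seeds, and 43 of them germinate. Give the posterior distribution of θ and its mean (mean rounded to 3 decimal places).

Posterior: Beta(44, 6); mean ≈ 0.880

Observing 43 successes and 5 failures updates Beta(1, 1) by adding the success and failure counts to the two shape parameters: α = 1+43 = 44, β = 1+5 = 6.
E[θ | data] = 44/(44+6) = 0.880.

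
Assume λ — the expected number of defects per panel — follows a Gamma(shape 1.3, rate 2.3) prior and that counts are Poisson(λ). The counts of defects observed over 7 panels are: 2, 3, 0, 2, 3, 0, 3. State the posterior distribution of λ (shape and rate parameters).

Posterior: Gamma(shape=14.3, rate=9.3)

Total count ∑xᵢ = 13 over n = 7 panels.
Gamma is conjugate to the Poisson likelihood: posterior is Gamma(shape = 1.3+13 = 14.3, rate = 2.3+7 = 9.3).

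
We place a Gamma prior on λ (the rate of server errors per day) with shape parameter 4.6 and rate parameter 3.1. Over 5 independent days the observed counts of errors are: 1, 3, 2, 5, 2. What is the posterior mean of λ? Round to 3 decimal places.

Posterior mean ≈ 2.173

The Poisson likelihood adds the total count to the shape and the number of exposure periods to the rate. Here ∑xᵢ = 13 and n = 5, so shape 4.6→17.6 and rate 3.1→8.1.
Posterior mean = shape/rate = 17.6/8.1 = 2.173.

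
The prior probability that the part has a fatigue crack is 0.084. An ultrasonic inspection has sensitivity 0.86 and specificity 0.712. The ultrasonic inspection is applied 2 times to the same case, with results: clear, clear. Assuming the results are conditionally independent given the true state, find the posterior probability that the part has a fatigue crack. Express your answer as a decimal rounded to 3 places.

Posterior P(H) ≈ 0.004

With H the event that the part has a fatigue crack, the joint likelihood of the observed sequence is P(data|H) = 0.14·0.14 = 0.019600 and P(data|¬H) = 0.712·0.712 = 0.50694.
Bayes: P(H|data) = 0.084·0.019600 / (0.084·0.019600 + 0.916·0.50694) = 0.0016464/0.46601 = 0.0035.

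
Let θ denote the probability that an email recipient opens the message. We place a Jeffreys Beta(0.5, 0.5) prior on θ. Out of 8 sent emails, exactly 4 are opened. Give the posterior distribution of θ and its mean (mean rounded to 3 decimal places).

Posterior: Beta(4.5, 4.5); mean ≈ 0.500

The binomial likelihood is conjugate to the Beta prior: with 4 successes and 4 failures, the posterior is Beta(0.5+4, 0.5+4) = Beta(4.5, 4.5).
E[θ | data] = 4.5/(4.5+4.5) = 0.500.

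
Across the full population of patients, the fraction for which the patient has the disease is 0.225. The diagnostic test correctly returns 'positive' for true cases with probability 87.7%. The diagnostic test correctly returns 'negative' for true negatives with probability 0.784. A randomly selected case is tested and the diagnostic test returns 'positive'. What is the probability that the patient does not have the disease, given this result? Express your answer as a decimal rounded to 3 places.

P(¬H | E) ≈ 0.459

Write H for 'the patient has the disease'. Prior odds H:¬H = 0.225/0.775 = 0.29032. For the 'positive' outcome, the likelihood ratio is 0.877/0.216 = 4.0602.
Posterior odds = 0.29032 × 4.0602 = 1.1788, so P(H|E) = 1.1788/(1+1.1788) = 0.541. Then P(¬H|E) = 1 − 0.541 = 0.459.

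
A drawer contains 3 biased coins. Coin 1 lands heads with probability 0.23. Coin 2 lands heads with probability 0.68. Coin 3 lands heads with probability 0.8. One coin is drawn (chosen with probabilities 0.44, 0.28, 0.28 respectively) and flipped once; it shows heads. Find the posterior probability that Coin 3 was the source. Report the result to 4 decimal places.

Posterior probability ≈ 0.4344

P(heads|C1) = 0.23; P(heads|C2) = 0.68; P(heads|C3) = 0.8.
Prior × likelihood for each source: 0.44·0.23=0.1012, 0.28·0.68=0.1904, 0.28·0.8=0.2240. Summing gives P(heads) = 0.51560.
P(Coin 3 | heads) = 0.2240 / 0.51560 = 0.4344.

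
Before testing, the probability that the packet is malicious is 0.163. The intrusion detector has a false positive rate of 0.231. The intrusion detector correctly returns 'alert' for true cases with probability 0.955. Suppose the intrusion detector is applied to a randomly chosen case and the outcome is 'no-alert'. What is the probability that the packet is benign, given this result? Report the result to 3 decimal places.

Write H for 'the packet is malicious'. Prior odds H:¬H = 0.163/0.837 = 0.19474. For the 'no-alert' outcome, the likelihood ratio is 0.045/0.769 = 0.058518.
Posterior odds = 0.19474 × 0.058518 = 0.011396, so P(H|E) = 0.011396/(1+0.011396) = 0.011. Then P(¬H|E) = 1 − 0.011 = 0.989.

P(¬H | E) ≈ 0.989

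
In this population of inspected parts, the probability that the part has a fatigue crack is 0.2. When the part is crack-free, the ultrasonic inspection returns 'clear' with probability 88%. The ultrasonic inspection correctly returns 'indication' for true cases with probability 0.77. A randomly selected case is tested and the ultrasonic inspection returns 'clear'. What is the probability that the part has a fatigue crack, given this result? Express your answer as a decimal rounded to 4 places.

Write H for 'the part has a fatigue crack'. Prior odds H:¬H = 0.2/0.8 = 0.25000. For the 'clear' outcome, the likelihood ratio is 0.23/0.88 = 0.26136.
Posterior odds = 0.25000 × 0.26136 = 0.065341, so P(H|E) = 0.065341/(1+0.065341) = 0.0613.

P(H | E) ≈ 0.0613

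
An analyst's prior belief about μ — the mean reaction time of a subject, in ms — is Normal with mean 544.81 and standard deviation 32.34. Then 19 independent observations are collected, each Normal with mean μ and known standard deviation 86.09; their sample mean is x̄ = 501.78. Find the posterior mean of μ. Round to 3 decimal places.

Posterior mean ≈ 513.469

With known σ, the Normal prior is conjugate. Weight on the data is w = (n/σ²)/(n/σ² + 1/τ₀²) = 0.00256359/(0.00256359+0.00095614) = 0.72835.
Posterior mean = w·x̄ + (1−w)·μ₀ = 0.72835·501.78 + 0.27165·544.81 = 513.469.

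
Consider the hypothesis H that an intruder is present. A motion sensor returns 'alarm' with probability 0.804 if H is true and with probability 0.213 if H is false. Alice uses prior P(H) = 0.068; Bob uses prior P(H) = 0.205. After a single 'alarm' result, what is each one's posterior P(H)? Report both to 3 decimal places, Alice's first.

Alice: 0.216; Bob: 0.493

P('+'|H) = 0.804, P('+'|¬H) = 0.213.
Alice: numerator 0.804·0.068 = 0.054672; evidence = 0.054672+0.213·0.932 = 0.25319; posterior = 0.216.
Bob: numerator 0.804·0.205 = 0.16482; evidence = 0.16482+0.213·0.795 = 0.33415; posterior = 0.493.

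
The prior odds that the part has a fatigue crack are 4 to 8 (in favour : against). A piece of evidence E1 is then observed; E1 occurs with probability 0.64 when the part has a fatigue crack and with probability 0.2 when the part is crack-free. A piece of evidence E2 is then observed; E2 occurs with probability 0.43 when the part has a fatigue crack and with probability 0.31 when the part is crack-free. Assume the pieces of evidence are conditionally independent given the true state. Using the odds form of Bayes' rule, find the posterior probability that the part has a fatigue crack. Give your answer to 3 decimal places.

Prior odds = 4/8 = 0.50000.
Likelihood ratio for E1 = 0.64/0.2 = 3.2000.
Likelihood ratio for E2 = 0.43/0.31 = 1.3871.
Posterior odds = prior odds × LR₁ × LR₂ = 2.2194.
Posterior probability = odds/(1+odds) = 2.2194/3.2194 = 0.689.

Posterior probability ≈ 0.689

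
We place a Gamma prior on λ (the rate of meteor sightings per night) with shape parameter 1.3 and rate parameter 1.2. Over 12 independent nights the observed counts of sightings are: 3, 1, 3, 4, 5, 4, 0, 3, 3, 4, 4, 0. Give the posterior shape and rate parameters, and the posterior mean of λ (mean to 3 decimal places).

The Poisson likelihood adds the total count to the shape and the number of exposure periods to the rate. Here ∑xᵢ = 34 and n = 12, so shape 1.3→35.3 and rate 1.2→13.2.
E[λ | data] = 35.3/13.2 = 2.674.

Posterior: Gamma(shape=35.3, rate=13.2); mean ≈ 2.674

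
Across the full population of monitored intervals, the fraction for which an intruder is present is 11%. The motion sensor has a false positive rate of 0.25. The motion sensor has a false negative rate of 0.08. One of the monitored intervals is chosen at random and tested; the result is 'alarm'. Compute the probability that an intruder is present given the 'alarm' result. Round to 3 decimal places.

Let H be the event that an intruder is present. P(H) = 0.11, so P(¬H) = 0.89. With E the 'alarm' result, P(E|H) = 0.92 and P(E|¬H) = 0.25.
P(E) = 0.92·0.11 + 0.25·0.89 = 0.10120 + 0.22250 = 0.32370.
By Bayes' theorem, P(H|E) = 0.10120 / 0.32370 = 0.313.

P(H | E) ≈ 0.313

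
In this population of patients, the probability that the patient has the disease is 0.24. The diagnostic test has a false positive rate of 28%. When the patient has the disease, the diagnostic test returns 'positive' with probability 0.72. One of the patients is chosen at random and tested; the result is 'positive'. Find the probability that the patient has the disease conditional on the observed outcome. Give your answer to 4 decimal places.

P(H | E) ≈ 0.4481

Write H for 'the patient has the disease'. Prior odds H:¬H = 0.24/0.76 = 0.31579. For the 'positive' outcome, the likelihood ratio is 0.72/0.28 = 2.5714.
Posterior odds = 0.31579 × 2.5714 = 0.81203, so P(H|E) = 0.81203/(1+0.81203) = 0.4481.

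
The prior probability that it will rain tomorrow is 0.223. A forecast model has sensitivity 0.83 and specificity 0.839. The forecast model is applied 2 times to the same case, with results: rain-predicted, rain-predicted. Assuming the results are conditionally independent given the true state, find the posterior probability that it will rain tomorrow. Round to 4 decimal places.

With H the event that it will rain tomorrow, the joint likelihood of the observed sequence is P(data|H) = 0.83·0.83 = 0.68890 and P(data|¬H) = 0.161·0.161 = 0.025921.
Bayes: P(H|data) = 0.223·0.68890 / (0.223·0.68890 + 0.777·0.025921) = 0.15362/0.17377 = 0.8841.

Posterior P(H) ≈ 0.8841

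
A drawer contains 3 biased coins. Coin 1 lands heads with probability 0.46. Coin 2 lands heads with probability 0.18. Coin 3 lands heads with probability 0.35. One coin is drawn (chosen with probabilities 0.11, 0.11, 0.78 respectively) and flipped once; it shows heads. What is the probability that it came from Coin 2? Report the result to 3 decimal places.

Posterior probability ≈ 0.058

P(heads|C1) = 0.46; P(heads|C2) = 0.18; P(heads|C3) = 0.35.
Prior × likelihood for each source: 0.11·0.46=0.05060, 0.11·0.18=0.01980, 0.78·0.35=0.2730. Summing gives P(heads) = 0.34340.
P(Coin 2 | heads) = 0.01980 / 0.34340 = 0.058.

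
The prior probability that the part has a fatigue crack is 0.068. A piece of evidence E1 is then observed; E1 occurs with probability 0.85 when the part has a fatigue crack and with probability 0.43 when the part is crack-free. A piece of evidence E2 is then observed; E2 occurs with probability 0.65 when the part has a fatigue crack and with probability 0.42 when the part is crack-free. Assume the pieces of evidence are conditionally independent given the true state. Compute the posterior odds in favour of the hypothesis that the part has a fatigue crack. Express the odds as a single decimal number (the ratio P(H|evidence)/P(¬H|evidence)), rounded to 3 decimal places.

Posterior odds ≈ 0.223

Prior odds = 0.068/(1−0.068) = 0.072961. In log-odds, ln(0.072961) = -2.6178.
Add log likelihood ratios: ln(1.9767) + ln(1.5476) = 1.1182.
Posterior log-odds = -1.4997, so posterior odds = exp(-1.4997) = 0.22321.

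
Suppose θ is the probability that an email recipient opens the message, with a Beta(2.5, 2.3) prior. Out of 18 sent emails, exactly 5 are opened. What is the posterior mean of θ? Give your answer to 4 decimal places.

Posterior mean ≈ 0.3289

Observing 5 successes and 13 failures updates Beta(2.5, 2.3) by adding the success and failure counts to the two shape parameters: α = 2.5+5 = 7.5, β = 2.3+13 = 15.3.
Posterior mean = α/(α+β) = 7.5/22.8 = 0.3289.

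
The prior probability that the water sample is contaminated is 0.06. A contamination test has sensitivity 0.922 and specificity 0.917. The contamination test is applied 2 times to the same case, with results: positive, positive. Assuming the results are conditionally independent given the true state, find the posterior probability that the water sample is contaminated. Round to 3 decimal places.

Posterior P(H) ≈ 0.887

Let H be the event that the water sample is contaminated; start with P(H) = 0.06. P('positive'|H) = 0.922, P('positive'|¬H) = 0.083.
Update on result 1 ('positive'): P(H) ← 0.922·0.0600 / (0.922·0.0600 + 0.083·0.9400) = 0.055320/0.13334 = 0.4149.
Update on result 2 ('positive'): P(H) ← 0.922·0.4149 / (0.922·0.4149 + 0.083·0.5851) = 0.38252/0.43108 = 0.8873.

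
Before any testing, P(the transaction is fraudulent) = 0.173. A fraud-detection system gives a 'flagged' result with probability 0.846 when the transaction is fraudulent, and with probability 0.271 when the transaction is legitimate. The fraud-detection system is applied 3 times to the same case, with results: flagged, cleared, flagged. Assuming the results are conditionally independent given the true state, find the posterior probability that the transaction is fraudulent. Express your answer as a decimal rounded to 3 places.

With H the event that the transaction is fraudulent, the joint likelihood of the observed sequence is P(data|H) = 0.846·0.154·0.846 = 0.11022 and P(data|¬H) = 0.271·0.729·0.271 = 0.053538.
Bayes: P(H|data) = 0.173·0.11022 / (0.173·0.11022 + 0.827·0.053538) = 0.019068/0.063344 = 0.3010.

Posterior P(H) ≈ 0.301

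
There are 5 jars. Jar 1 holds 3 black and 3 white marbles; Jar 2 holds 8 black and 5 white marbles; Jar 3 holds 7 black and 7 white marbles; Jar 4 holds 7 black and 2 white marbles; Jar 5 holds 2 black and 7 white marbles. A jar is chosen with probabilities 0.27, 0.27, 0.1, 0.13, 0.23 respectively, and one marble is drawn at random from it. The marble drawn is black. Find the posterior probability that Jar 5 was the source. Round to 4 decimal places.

P(black|Jar 1) = 0.5; P(black|Jar 2) = 0.6154; P(black|Jar 3) = 0.5; P(black|Jar 4) = 0.7778; P(black|Jar 5) = 0.2222.
Prior × likelihood for each source: 0.27·0.5=0.1350, 0.27·0.6154=0.1662, 0.1·0.5=0.05000, 0.13·0.7778=0.1011, 0.23·0.2222=0.05111. Summing gives P(black) = 0.50338.
P(Jar 5 | black) = 0.05111 / 0.50338 = 0.1015.

Posterior probability ≈ 0.1015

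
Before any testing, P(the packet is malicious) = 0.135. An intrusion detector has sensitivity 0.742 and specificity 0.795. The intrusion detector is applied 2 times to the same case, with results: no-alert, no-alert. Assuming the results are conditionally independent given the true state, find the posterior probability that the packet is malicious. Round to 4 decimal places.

With H the event that the packet is malicious, the joint likelihood of the observed sequence is P(data|H) = 0.258·0.258 = 0.066564 and P(data|¬H) = 0.795·0.795 = 0.63203.
Bayes: P(H|data) = 0.135·0.066564 / (0.135·0.066564 + 0.865·0.63203) = 0.0089861/0.55569 = 0.0162.

Posterior P(H) ≈ 0.0162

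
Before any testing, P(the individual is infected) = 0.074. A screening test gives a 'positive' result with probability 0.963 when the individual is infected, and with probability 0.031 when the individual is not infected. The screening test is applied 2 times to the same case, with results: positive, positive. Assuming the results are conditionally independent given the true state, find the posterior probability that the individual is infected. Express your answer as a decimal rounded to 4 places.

Posterior P(H) ≈ 0.9872

With H the event that the individual is infected, the joint likelihood of the observed sequence is P(data|H) = 0.963·0.963 = 0.92737 and P(data|¬H) = 0.031·0.031 = 0.00096100.
Bayes: P(H|data) = 0.074·0.92737 / (0.074·0.92737 + 0.926·0.00096100) = 0.068625/0.069515 = 0.9872.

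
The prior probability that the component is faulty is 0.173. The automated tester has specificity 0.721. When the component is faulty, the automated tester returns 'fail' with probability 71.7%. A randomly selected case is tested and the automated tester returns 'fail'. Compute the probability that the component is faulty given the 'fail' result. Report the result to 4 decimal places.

P(H | E) ≈ 0.3496

Let H be the event that the component is faulty. P(H) = 0.173, so P(¬H) = 0.827. With E the 'fail' result, P(E|H) = 0.717 and P(E|¬H) = 0.279.
P(E) = 0.717·0.173 + 0.279·0.827 = 0.12404 + 0.23073 = 0.35477.
By Bayes' theorem, P(H|E) = 0.12404 / 0.35477 = 0.3496.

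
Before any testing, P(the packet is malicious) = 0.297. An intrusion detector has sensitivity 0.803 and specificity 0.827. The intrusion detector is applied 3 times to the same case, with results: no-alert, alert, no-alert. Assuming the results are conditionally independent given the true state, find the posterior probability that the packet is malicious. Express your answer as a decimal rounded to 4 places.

Posterior P(H) ≈ 0.1001

With H the event that the packet is malicious, the joint likelihood of the observed sequence is P(data|H) = 0.197·0.803·0.197 = 0.031164 and P(data|¬H) = 0.827·0.173·0.827 = 0.11832.
Bayes: P(H|data) = 0.297·0.031164 / (0.297·0.031164 + 0.703·0.11832) = 0.0092556/0.092434 = 0.1001.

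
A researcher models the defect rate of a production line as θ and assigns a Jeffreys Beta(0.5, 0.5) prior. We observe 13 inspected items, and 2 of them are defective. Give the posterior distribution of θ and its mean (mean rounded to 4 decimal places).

Posterior: Beta(2.5, 11.5); mean ≈ 0.1786

The binomial likelihood is conjugate to the Beta prior: with 2 successes and 11 failures, the posterior is Beta(0.5+2, 0.5+11) = Beta(2.5, 11.5).
Posterior mean = α/(α+β) = 2.5/14 = 0.1786.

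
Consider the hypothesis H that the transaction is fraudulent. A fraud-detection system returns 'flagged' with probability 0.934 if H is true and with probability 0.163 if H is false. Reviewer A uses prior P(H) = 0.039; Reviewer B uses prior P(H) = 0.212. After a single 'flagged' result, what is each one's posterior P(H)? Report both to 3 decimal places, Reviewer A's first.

Reviewer A: 0.189; Reviewer B: 0.607

The likelihood ratio for a 'flagged' result is 0.934/0.163 = 5.7301.
Reviewer A: prior odds 0.039/0.961 = 0.040583; posterior odds 0.23254; posterior probability 0.189.
Reviewer B: prior odds 0.212/0.788 = 0.26904; posterior odds 1.5416; posterior probability 0.607.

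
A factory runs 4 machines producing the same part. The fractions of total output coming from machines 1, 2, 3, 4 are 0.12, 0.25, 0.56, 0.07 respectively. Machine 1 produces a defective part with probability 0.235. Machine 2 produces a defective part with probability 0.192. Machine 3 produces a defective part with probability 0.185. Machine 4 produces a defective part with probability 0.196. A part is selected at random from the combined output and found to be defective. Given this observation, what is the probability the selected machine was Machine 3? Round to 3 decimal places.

Posterior probability ≈ 0.535

P(defective|M1) = 0.235; P(defective|M2) = 0.192; P(defective|M3) = 0.185; P(defective|M4) = 0.196.
Prior × likelihood for each source: 0.12·0.235=0.02820, 0.25·0.192=0.04800, 0.56·0.185=0.1036, 0.07·0.196=0.01372. Summing gives P(defective) = 0.19352.
P(Machine 3 | defective) = 0.1036 / 0.19352 = 0.535.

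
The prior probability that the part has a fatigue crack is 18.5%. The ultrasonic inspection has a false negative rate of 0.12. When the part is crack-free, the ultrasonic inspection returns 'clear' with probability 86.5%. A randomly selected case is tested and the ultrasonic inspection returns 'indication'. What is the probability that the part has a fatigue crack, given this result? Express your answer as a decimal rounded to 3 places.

P(H | E) ≈ 0.597

Write H for 'the part has a fatigue crack'. Prior odds H:¬H = 0.185/0.815 = 0.22699. For the 'indication' outcome, the likelihood ratio is 0.88/0.135 = 6.5185.
Posterior odds = 0.22699 × 6.5185 = 1.4797, so P(H|E) = 1.4797/(1+1.4797) = 0.597.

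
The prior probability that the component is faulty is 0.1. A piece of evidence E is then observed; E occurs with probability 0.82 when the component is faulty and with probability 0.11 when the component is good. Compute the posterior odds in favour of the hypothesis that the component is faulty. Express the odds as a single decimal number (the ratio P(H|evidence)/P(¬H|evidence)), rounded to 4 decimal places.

Prior odds = 0.1/(1−0.1) = 0.11111. In log-odds, ln(0.11111) = -2.1972.
Add log likelihood ratio: ln(7.4545) = 2.0088.
Posterior log-odds = -0.18840, so posterior odds = exp(-0.18840) = 0.82828.

Posterior odds ≈ 0.8283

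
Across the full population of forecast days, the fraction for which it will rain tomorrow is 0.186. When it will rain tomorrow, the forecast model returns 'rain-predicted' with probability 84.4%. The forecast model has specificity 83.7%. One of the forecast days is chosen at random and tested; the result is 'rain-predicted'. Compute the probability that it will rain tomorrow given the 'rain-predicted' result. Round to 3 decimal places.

P(H | E) ≈ 0.542

Let H be the event that it will rain tomorrow. P(H) = 0.186, so P(¬H) = 0.814. With E the 'rain-predicted' result, P(E|H) = 0.844 and P(E|¬H) = 0.163.
P(E) = 0.844·0.186 + 0.163·0.814 = 0.15698 + 0.13268 = 0.28967.
By Bayes' theorem, P(H|E) = 0.15698 / 0.28967 = 0.542.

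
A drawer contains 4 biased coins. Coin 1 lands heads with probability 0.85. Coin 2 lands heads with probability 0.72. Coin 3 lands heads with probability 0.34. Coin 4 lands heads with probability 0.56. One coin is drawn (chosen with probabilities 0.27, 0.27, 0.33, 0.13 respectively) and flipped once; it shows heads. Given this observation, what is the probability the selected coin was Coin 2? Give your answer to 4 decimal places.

Tabulate prior·likelihood by source: [1] prior 0.27, lik 0.85, product 0.2295; [2] prior 0.27, lik 0.72, product 0.1944; [3] prior 0.33, lik 0.34, product 0.1122; [4] prior 0.13, lik 0.56, product 0.07280.
Normalizing constant = 0.60890; the posterior for Coin 2 is its product over the sum, 0.1944/0.60890 = 0.3193.

Posterior probability ≈ 0.3193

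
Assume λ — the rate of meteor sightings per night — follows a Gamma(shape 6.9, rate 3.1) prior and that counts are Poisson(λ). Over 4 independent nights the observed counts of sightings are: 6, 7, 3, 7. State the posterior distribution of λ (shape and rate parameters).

Total count ∑xᵢ = 23 over n = 4 nights.
Gamma is conjugate to the Poisson likelihood: posterior is Gamma(shape = 6.9+23 = 29.9, rate = 3.1+4 = 7.1).

Posterior: Gamma(shape=29.9, rate=7.1)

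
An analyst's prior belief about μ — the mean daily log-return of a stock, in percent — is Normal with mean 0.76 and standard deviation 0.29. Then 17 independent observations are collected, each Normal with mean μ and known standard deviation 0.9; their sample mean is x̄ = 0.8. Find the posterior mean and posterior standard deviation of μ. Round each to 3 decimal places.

Posterior mean ≈ 0.786; posterior SD ≈ 0.174

With known σ, the Normal prior is conjugate. Weight on the data is w = (n/σ²)/(n/σ² + 1/τ₀²) = 20.9877/(20.9877+11.8906) = 0.63834.
Posterior mean = w·x̄ + (1−w)·μ₀ = 0.63834·0.8 + 0.36166·0.76 = 0.786. Posterior variance = 1/(20.9877+11.8906) = 0.0304152, so SD = 0.174.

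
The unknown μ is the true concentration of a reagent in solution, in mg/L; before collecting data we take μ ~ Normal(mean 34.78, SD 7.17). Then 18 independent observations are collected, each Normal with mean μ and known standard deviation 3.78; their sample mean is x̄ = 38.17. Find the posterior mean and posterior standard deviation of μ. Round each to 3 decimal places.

Posterior mean ≈ 38.118; posterior SD ≈ 0.884

With known σ, the Normal prior is conjugate. Weight on the data is w = (n/σ²)/(n/σ² + 1/τ₀²) = 1.25976/(1.25976+0.0194519) = 0.98479.
Posterior mean = w·x̄ + (1−w)·μ₀ = 0.98479·38.17 + 0.015206·34.78 = 38.118. Posterior variance = 1/(1.25976+0.0194519) = 0.781729, so SD = 0.884.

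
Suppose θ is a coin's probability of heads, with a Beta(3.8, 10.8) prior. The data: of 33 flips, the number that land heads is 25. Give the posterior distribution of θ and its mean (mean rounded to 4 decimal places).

Observing 25 successes and 8 failures updates Beta(3.8, 10.8) by adding the success and failure counts to the two shape parameters: α = 3.8+25 = 28.8, β = 10.8+8 = 18.8.
E[θ | data] = 28.8/(28.8+18.8) = 0.6050.

Posterior: Beta(28.8, 18.8); mean ≈ 0.6050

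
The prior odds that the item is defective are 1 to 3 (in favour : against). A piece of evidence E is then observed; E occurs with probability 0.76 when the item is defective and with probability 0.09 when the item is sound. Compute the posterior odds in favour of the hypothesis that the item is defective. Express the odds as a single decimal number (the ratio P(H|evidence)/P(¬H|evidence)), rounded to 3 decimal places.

Posterior odds ≈ 2.815

Prior odds = 1/3 = 0.33333.
Likelihood ratio for E = 0.76/0.09 = 8.4444.
Posterior odds = prior odds × LR = 2.8148.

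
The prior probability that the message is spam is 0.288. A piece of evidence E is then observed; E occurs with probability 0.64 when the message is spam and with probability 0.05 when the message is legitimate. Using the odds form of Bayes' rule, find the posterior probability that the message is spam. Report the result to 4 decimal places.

Posterior probability ≈ 0.8381

Prior odds = 0.288/(1−0.288) = 0.40449. In log-odds, ln(0.40449) = -0.90512.
Add log likelihood ratio: ln(12.800) = 2.5494.
Posterior log-odds = 1.6443, so posterior odds = exp(1.6443) = 5.1775. Converting, P(H|E) = 5.1775/6.1775 = 0.8381.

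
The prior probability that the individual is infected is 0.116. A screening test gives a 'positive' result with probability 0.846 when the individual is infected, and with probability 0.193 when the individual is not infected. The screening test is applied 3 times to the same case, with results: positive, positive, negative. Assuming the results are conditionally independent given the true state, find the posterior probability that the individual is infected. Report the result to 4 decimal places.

Posterior P(H) ≈ 0.3248

Let H be the event that the individual is infected; start with P(H) = 0.116. P('positive'|H) = 0.846, P('positive'|¬H) = 0.193.
Update on result 1 ('positive'): P(H) ← 0.846·0.1160 / (0.846·0.1160 + 0.193·0.8840) = 0.098136/0.26875 = 0.3652.
Update on result 2 ('positive'): P(H) ← 0.846·0.3652 / (0.846·0.3652 + 0.193·0.6348) = 0.30893/0.43145 = 0.7160.
Update on result 3 ('negative'): P(H) ← 0.154·0.7160 / (0.154·0.7160 + 0.807·0.2840) = 0.11027/0.33944 = 0.3248.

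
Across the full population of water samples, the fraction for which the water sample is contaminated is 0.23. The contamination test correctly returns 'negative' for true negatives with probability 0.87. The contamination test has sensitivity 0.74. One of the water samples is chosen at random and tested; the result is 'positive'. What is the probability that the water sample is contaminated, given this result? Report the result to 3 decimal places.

Write H for 'the water sample is contaminated'. Prior odds H:¬H = 0.23/0.77 = 0.29870. For the 'positive' outcome, the likelihood ratio is 0.74/0.13 = 5.6923.
Posterior odds = 0.29870 × 5.6923 = 1.7003, so P(H|E) = 1.7003/(1+1.7003) = 0.630.

P(H | E) ≈ 0.630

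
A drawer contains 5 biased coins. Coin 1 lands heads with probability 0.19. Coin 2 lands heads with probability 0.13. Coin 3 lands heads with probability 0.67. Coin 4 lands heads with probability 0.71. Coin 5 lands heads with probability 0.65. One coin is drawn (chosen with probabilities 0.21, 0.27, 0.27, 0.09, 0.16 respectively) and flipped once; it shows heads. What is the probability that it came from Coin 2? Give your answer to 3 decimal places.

Posterior probability ≈ 0.083

Tabulate prior·likelihood by source: [1] prior 0.21, lik 0.19, product 0.03990; [2] prior 0.27, lik 0.13, product 0.03510; [3] prior 0.27, lik 0.67, product 0.1809; [4] prior 0.09, lik 0.71, product 0.06390; [5] prior 0.16, lik 0.65, product 0.1040.
Normalizing constant = 0.42380; the posterior for Coin 2 is its product over the sum, 0.03510/0.42380 = 0.083.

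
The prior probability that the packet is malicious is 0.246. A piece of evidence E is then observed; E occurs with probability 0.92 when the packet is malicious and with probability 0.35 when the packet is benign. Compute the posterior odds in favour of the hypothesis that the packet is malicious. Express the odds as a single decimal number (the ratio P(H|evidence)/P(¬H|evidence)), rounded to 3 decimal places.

Posterior odds ≈ 0.858

Prior odds = 0.246/(1−0.246) = 0.32626. In log-odds, ln(0.32626) = -1.1201.
Add log likelihood ratio: ln(2.6286) = 0.96644.
Posterior log-odds = -0.15362, so posterior odds = exp(-0.15362) = 0.85760.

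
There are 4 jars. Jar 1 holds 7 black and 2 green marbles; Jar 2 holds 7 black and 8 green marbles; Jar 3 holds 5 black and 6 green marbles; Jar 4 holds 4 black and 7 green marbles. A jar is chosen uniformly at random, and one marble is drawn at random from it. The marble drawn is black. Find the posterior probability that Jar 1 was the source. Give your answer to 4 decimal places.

Posterior probability ≈ 0.3771

P(black|Jar 1) = 0.7778; P(black|Jar 2) = 0.4667; P(black|Jar 3) = 0.4545; P(black|Jar 4) = 0.3636.
Prior × likelihood for each source: 0.25·0.7778=0.1944, 0.25·0.4667=0.1167, 0.25·0.4545=0.1136, 0.25·0.3636=0.09091. Summing gives P(black) = 0.51566.
P(Jar 1 | black) = 0.1944 / 0.51566 = 0.3771.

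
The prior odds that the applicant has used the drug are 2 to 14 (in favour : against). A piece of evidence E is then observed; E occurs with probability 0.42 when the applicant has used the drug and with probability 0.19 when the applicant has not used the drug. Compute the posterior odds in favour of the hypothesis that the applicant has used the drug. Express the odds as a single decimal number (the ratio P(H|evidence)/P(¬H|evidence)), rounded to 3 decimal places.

Posterior odds ≈ 0.316

Prior odds = 2/14 = 0.14286. In log-odds, ln(0.14286) = -1.9459.
Add log likelihood ratio: ln(2.2105) = 0.79323.
Posterior log-odds = -1.1527, so posterior odds = exp(-1.1527) = 0.31579.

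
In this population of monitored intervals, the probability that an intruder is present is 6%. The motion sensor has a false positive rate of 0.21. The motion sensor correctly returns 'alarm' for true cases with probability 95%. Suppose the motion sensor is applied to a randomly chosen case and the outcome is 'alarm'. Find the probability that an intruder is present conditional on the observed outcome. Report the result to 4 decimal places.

Let H be the event that an intruder is present. P(H) = 0.06, so P(¬H) = 0.94. With E the 'alarm' result, P(E|H) = 0.95 and P(E|¬H) = 0.21.
P(E) = 0.95·0.06 + 0.21·0.94 = 0.057000 + 0.19740 = 0.25440.
By Bayes' theorem, P(H|E) = 0.057000 / 0.25440 = 0.2241.

P(H | E) ≈ 0.2241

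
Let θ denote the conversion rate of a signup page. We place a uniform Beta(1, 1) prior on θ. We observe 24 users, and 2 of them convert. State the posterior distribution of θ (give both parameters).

Posterior: Beta(3, 23)

The binomial likelihood is conjugate to the Beta prior: with 2 successes and 22 failures, the posterior is Beta(1+2, 1+22) = Beta(3, 23).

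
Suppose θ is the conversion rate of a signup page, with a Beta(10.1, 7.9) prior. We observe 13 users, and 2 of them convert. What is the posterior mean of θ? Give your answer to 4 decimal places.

Posterior mean ≈ 0.3903

Observing 2 successes and 11 failures updates Beta(10.1, 7.9) by adding the success and failure counts to the two shape parameters: α = 10.1+2 = 12.1, β = 7.9+11 = 18.9.
E[θ | data] = 12.1/(12.1+18.9) = 0.3903.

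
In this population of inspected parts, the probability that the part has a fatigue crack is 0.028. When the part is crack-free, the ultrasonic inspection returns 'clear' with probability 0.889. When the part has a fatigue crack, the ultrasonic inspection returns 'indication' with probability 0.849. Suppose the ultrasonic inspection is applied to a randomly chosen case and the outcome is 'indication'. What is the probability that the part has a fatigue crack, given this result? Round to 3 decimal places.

P(H | E) ≈ 0.181

Let H be the event that the part has a fatigue crack. P(H) = 0.028, so P(¬H) = 0.972. With E the 'indication' result, P(E|H) = 0.849 and P(E|¬H) = 0.111.
P(E) = 0.849·0.028 + 0.111·0.972 = 0.023772 + 0.10789 = 0.13166.
By Bayes' theorem, P(H|E) = 0.023772 / 0.13166 = 0.181.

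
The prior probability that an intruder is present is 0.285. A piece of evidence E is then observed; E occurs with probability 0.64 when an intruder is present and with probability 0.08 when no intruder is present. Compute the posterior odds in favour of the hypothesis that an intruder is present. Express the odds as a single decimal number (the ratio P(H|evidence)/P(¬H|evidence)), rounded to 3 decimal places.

Posterior odds ≈ 3.189

Prior odds = 0.285/(1−0.285) = 0.39860.
Likelihood ratio for E = 0.64/0.08 = 8.0000.
Posterior odds = prior odds × LR = 3.1888.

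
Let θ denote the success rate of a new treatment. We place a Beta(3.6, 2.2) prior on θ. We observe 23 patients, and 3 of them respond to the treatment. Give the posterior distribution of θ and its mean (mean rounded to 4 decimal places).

The binomial likelihood is conjugate to the Beta prior: with 3 successes and 20 failures, the posterior is Beta(3.6+3, 2.2+20) = Beta(6.6, 22.2).
E[θ | data] = 6.6/(6.6+22.2) = 0.2292.

Posterior: Beta(6.6, 22.2); mean ≈ 0.2292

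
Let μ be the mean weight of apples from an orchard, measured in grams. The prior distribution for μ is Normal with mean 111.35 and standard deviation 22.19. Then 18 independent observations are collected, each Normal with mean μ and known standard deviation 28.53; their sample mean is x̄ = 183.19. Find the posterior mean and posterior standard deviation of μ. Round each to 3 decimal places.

With known σ, the Normal prior is conjugate. Weight on the data is w = (n/σ²)/(n/σ² + 1/τ₀²) = 0.0221141/(0.0221141+0.00203089) = 0.91589.
Posterior mean = w·x̄ + (1−w)·μ₀ = 0.91589·183.19 + 0.084112·111.35 = 177.147. Posterior variance = 1/(0.0221141+0.00203089) = 41.4165, so SD = 6.436.

Posterior mean ≈ 177.147; posterior SD ≈ 6.436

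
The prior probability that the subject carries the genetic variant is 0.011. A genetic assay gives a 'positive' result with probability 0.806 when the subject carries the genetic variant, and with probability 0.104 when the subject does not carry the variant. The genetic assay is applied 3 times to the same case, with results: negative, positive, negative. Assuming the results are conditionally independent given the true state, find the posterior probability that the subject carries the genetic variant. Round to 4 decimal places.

With H the event that the subject carries the genetic variant, the joint likelihood of the observed sequence is P(data|H) = 0.194·0.806·0.194 = 0.030335 and P(data|¬H) = 0.896·0.104·0.896 = 0.083493.
Bayes: P(H|data) = 0.011·0.030335 / (0.011·0.030335 + 0.989·0.083493) = 0.00033368/0.082908 = 0.0040.

Posterior P(H) ≈ 0.0040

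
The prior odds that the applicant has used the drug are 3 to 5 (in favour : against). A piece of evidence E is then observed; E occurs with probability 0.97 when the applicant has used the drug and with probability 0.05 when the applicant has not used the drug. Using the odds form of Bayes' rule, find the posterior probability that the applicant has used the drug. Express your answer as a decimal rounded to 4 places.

Posterior probability ≈ 0.9209

Prior odds = 3/5 = 0.60000.
Likelihood ratio for E = 0.97/0.05 = 19.400.
Posterior odds = prior odds × LR = 11.640.
Posterior probability = odds/(1+odds) = 11.640/12.640 = 0.9209.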